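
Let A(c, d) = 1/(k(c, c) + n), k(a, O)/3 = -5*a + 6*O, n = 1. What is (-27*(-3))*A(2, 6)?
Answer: 81/7 ≈ 11.571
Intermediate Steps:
k(a, O) = -15*a + 18*O (k(a, O) = 3*(-5*a + 6*O) = -15*a + 18*O)
A(c, d) = 1/(1 + 3*c) (A(c, d) = 1/((-15*c + 18*c) + 1) = 1/(3*c + 1) = 1/(1 + 3*c))
(-27*(-3))*A(2, 6) = (-27*(-3))/(1 + 3*2) = 81/(1 + 6) = 81/7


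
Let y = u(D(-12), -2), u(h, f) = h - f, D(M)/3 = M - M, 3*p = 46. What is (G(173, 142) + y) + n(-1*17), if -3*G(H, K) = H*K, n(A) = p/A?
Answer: -417566/51 ≈ -8187.6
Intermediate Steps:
p = 46/3 (p = (1/3)*46 = 46/3 ≈ 15.333)
D(M) = 0 (D(M) = 3*(M - M) = 3*0 = 0)
y = 2 (y = 0 - 1*(-2) = 0 + 2 = 2)
n(A) = 46/(3*A)
G(H, K) = -H*K/3
(G(173, 142) + y) + n(-1*17) = (-1/3*173*142 + 2) + 46/(3*((-1*17))) = (-24566/3 + 2) + (46/3)/(-17) = -24560/3 + (46/3)*(-1/17) = -24560/3 - 46/51 = -417566/51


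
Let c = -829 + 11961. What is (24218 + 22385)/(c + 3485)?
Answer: 46603/14617 ≈ 3.1883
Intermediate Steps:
c = 11132
(24218 + 22385)/(c + 3485) = (24218 + 22385)/(11132 + 3485) = 46603/14617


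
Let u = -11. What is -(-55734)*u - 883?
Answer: -613957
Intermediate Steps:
-(-55734)*u - 883 = -(-55734)*(-11) - 883 = -1327*462 - 883 = -613074 - 883 = -613957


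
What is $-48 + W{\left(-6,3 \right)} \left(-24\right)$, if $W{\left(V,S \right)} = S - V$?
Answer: $-264$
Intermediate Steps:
$-48 + W{\left(-6,3 \right)} \left(-24\right) = -48 + \left(3 - -6\right) \left(-24\right) = -48 + \left(3 + 6\right) \left(-24\right) = -48 + 9 \left(-24\right) = -48 - 216 = -264$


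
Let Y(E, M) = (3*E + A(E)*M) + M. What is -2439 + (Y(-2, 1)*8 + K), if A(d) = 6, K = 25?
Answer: -2406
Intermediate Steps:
Y(E, M) = 3*E + 7*M (Y(E, M) = (3*E + 6*M) + M = 3*E + 7*M)
-2439 + (Y(-2, 1)*8 + K) = -2439 + ((3*(-2) + 7*1)*8 + 25) = -2439 + ((-6 + 7)*8 + 25) = -2439 + (1*8 + 25) = -2439 + (8 + 25) = -2439 + 33 = -2406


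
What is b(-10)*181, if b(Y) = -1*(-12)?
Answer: 2172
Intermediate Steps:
b(Y) = 12
b(-10)*181 = 12*181 = 2172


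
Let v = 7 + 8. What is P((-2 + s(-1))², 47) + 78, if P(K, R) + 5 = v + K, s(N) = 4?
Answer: 92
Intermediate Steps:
v = 15
P(K, R) = 10 + K (P(K, R) = -5 + (15 + K) = 10 + K)
P((-2 + s(-1))², 47) + 78 = (10 + (-2 + 4)²) + 78 = (10 + 2²) + 78 = (10 + 4) + 78 = 14 + 78 = 92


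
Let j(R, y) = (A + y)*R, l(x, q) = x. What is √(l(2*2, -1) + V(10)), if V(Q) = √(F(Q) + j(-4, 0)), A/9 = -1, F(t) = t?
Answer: √(4 + √46) ≈ 3.2836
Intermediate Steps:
A = -9 (A = 9*(-1) = -9)
j(R, y) = R*(-9 + y) (j(R, y) = (-9 + y)*R = R*(-9 + y))
V(Q) = √(36 + Q) (V(Q) = √(Q - 4*(-9 + 0)) = √(Q - 4*(-9)) = √(Q + 36) = √(36 + Q))
√(l(2*2, -1) + V(10)) = √(2*2 + √(36 + 10)) = √(4 + √46)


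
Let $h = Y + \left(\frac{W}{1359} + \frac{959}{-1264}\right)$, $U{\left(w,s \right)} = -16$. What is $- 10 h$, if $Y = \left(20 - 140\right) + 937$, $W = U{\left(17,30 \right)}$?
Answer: $- \frac{7010497435}{858888} \approx -8162.3$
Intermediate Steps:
$W = -16$
$Y = 817$ ($Y = \left(20 - 140\right) + 937 = -120 + 937 = 817$)
$h = \frac{1402099487}{1717776}$ ($h = 817 + \left(- \frac{16}{1359} + \frac{959}{-1264}\right) = 817 + \left(\left(-16\right) \frac{1}{1359} + 959 \left(- \frac{1}{1264}\right)\right) = 817 - \frac{1323505}{1717776} = \frac{1402099487}{1717776} \approx 816.23$)
$- 10 h = \left(-10\right) \frac{1402099487}{1717776} = - \frac{7010497435}{858888}$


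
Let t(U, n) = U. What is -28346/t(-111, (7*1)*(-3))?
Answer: 28346/111 ≈ 255.37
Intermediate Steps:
-28346/t(-111, (7*1)*(-3)) = -28346/(-111) = -28346*(-1/111) = 28346/111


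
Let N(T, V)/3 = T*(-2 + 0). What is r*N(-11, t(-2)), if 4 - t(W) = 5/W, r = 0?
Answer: 0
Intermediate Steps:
t(W) = 4 - 5/W
N(T, V) = -6*T (N(T, V) = 3*(T*(-2 + 0)) = 3*(T*(-2)) = 3*(-2*T) = -6*T)
r*N(-11, t(-2)) = 0*(-6*(-11)) = 0*66 = 0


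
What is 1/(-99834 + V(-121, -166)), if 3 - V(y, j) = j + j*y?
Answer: -1/119751 ≈ -8.3507e-6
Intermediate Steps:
V(y, j) = 3 - j - j*y (V(y, j) = 3 - (j + j*y) = 3 + (-j - j*y) = 3 - j - j*y)
1/(-99834 + V(-121, -166)) = 1/(-99834 + (3 - 1*(-166) - 1*(-166)*(-121))) = 1/(-99834 + (3 + 166 - 20086)) = 1/(-99834 - 19917) = 1/(-119751) = -1/119751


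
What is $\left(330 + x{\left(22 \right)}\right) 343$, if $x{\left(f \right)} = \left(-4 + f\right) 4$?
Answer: $137886$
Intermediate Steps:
$x{\left(f \right)} = -16 + 4 f$
$\left(330 + x{\left(22 \right)}\right) 343 = \left(330 + \left(-16 + 4 \cdot 22\right)\right) 343 = \left(330 + \left(-16 + 88\right)\right) 343 = \left(330 + 72\right) 343 = 402 \cdot 343 = 137886$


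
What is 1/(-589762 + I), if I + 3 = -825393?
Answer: -1/1415158 ≈ -7.0663e-7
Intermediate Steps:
I = -825396 (I = -3 - 825393 = -825396)
1/(-589762 + I) = 1/(-589762 - 825396) = 1/(-1415158) = -1/1415158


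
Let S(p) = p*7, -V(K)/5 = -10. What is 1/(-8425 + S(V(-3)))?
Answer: -1/8075 ≈ -0.00012384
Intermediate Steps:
V(K) = 50 (V(K) = -5*(-10) = 50)
S(p) = 7*p
1/(-8425 + S(V(-3))) = 1/(-8425 + 7*50) = 1/(-8425 + 350) = 1/(-8075) = -1/8075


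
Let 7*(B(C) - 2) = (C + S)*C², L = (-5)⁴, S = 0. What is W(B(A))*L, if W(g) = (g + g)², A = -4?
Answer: 6250000/49 ≈ 1.2755e+5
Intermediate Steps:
L = 625
B(C) = 2 + C³/7 (B(C) = 2 + ((C + 0)*C²)/7 = 2 + (C*C²)/7 = 2 + C³/7)
W(g) = 4*g² (W(g) = (2*g)² = 4*g²)
W(B(A))*L = (4*(2 + (⅐)*(-4)³)²)*625 = (4*(2 + (⅐)*(-64))²)*625 = (4*(2 - 64/7)²)*625 = (4*(-50/7)²)*625 = (4*(2500/49))*625 = (10000/49)*625 = 6250000/49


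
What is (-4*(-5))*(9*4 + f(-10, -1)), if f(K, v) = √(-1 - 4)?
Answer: 720 + 20*I*√5 ≈ 720.0 + 44.721*I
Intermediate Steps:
f(K, v) = I*√5 (f(K, v) = √(-5) = I*√5)
(-4*(-5))*(9*4 + f(-10, -1)) = (-4*(-5))*(9*4 + I*√5) = 20*(36 + I*√5) = 720 + 20*I*√5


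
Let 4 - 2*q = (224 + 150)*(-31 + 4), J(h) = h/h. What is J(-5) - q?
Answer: -5050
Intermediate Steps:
J(h) = 1
q = 5051 (q = 2 - (224 + 150)*(-31 + 4)/2 = 2 - 187*(-27) = 2 - ½*(-10098) = 2 + 5049 = 5051)
J(-5) - q = 1 - 1*5051 = 1 - 5051 = -5050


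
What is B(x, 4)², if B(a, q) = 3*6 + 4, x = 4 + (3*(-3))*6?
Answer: 484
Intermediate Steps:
x = -50 (x = 4 - 9*6 = 4 - 54 = -50)
B(a, q) = 22 (B(a, q) = 18 + 4 = 22)
B(x, 4)² = 22² = 484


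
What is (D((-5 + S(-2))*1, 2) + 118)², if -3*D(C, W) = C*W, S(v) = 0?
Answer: 132496/9 ≈ 14722.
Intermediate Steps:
D(C, W) = -C*W/3
(D((-5 + S(-2))*1, 2) + 118)² = (-⅓*(-5 + 0)*1*2 + 118)² = (-⅓*(-5*1)*2 + 118)² = (-⅓*(-5)*2 + 118)² = (10/3 + 118)² = (364/3)² = 132496/9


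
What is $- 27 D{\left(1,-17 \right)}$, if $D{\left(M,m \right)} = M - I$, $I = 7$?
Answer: $162$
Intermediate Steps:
$D{\left(M,m \right)} = -7 + M$ ($D{\left(M,m \right)} = M - 7 = -7 + M$)
$- 27 D{\left(1,-17 \right)} = - 27 \left(-7 + 1\right) = \left(-27\right) \left(-6\right) = 162$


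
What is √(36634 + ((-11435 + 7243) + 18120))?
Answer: 159*√2 ≈ 224.86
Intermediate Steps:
√(36634 + ((-11435 + 7243) + 18120)) = √(36634 + (-4192 + 18120)) = √(36634 + 13928) = √50562 = 159*√2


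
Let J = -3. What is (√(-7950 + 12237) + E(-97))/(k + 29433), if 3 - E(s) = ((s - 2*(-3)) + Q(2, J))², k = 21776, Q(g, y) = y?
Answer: -8833/51209 + √4287/51209 ≈ -0.17121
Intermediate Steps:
E(s) = 3 - (3 + s)² (E(s) = 3 - ((s - 2*(-3)) - 3)² = 3 - ((s + 6) - 3)² = 3 - ((6 + s) - 3)² = 3 - (3 + s)²)
(√(-7950 + 12237) + E(-97))/(k + 29433) = (√(-7950 + 12237) + (3 - (3 - 97)²))/(21776 + 29433) = (√4287 + (3 - 1*(-94)²))/51209 = (√4287 + (3 - 1*8836))*(1/51209) = (√4287 + (3 - 8836))*(1/51209) = (√4287 - 8833)*(1/51209) = (-8833 + √4287)*(1/51209) = -8833/51209 + √4287/51209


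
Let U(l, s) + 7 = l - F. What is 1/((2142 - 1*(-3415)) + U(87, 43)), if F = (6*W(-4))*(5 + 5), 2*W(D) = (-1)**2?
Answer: 1/5607 ≈ 0.00017835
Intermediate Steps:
W(D) = 1/2 (W(D) = (1/2)*(-1)**2 = (1/2)*1 = 1/2)
F = 30 (F = (6*(1/2))*(5 + 5) = 3*10 = 30)
U(l, s) = -37 + l (U(l, s) = -7 + (l - 1*30) = -7 + (l - 30) = -7 + (-30 + l) = -37 + l)
1/((2142 - 1*(-3415)) + U(87, 43)) = 1/((2142 - 1*(-3415)) + (-37 + 87)) = 1/((2142 + 3415) + 50) = 1/(5557 + 50) = 1/5607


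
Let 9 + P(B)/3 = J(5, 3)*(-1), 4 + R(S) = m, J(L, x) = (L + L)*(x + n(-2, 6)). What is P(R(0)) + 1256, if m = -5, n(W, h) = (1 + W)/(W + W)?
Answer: 2263/2 ≈ 1131.5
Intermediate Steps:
n(W, h) = (1 + W)/(2*W) (n(W, h) = (1 + W)/((2*W)) = (1 + W)*(1/(2*W)) = (1 + W)/(2*W))
J(L, x) = 2*L*(1/4 + x) (J(L, x) = (L + L)*(x + (1/2)*(1 - 2)/(-2)) = (2*L)*(x + (1/2)*(-1/2)*(-1)) = (2*L)*(x + 1/4) = (2*L)*(1/4 + x) = 2*L*(1/4 + x))
R(S) = -9 (R(S) = -4 - 5 = -9)
P(B) = -249/2 (P(B) = -27 + 3*(((1/2)*5*(1 + 4*3))*(-1)) = -27 + 3*(((1/2)*5*(1 + 12))*(-1)) = -27 + 3*(((1/2)*5*13)*(-1)) = -27 + 3*((65/2)*(-1)) = -27 + 3*(-65/2) = -27 - 195/2 = -249/2)
P(R(0)) + 1256 = -249/2 + 1256 = 2263/2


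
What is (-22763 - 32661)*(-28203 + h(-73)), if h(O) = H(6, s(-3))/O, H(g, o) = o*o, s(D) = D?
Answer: 114108483072/73 ≈ 1.5631e+9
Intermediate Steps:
H(g, o) = o**2
h(O) = 9/O (h(O) = (-3)**2/O = 9/O)
(-22763 - 32661)*(-28203 + h(-73)) = (-22763 - 32661)*(-28203 + 9/(-73)) = -55424*(-28203 + 9*(-1/73)) = -55424*(-28203 - 9/73) = -55424*(-2058828/73) = 114108483072/73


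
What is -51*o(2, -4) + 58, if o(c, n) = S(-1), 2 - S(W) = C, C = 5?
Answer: 211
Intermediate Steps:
S(W) = -3 (S(W) = 2 - 1*5 = 2 - 5 = -3)
o(c, n) = -3
-51*o(2, -4) + 58 = -51*(-3) + 58 = 153 + 58 = 211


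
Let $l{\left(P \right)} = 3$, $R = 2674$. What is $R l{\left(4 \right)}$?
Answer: $8022$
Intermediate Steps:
$R l{\left(4 \right)} = 2674 \cdot 3 = 8022$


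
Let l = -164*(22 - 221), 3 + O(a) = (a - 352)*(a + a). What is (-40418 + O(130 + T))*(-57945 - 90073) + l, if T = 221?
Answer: 6086976850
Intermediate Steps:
O(a) = -3 + 2*a*(-352 + a) (O(a) = -3 + (a - 352)*(a + a) = -3 + (-352 + a)*(2*a) = -3 + 2*a*(-352 + a))
l = 32636 (l = -164*(-199) = 32636)
(-40418 + O(130 + T))*(-57945 - 90073) + l = (-40418 + (-3 - 704*(130 + 221) + 2*(130 + 221)**2))*(-57945 - 90073) + 32636 = (-40418 + (-3 - 704*351 + 2*351**2))*(-148018) + 32636 = (-40418 + (-3 - 247104 + 2*123201))*(-148018) + 32636 = (-40418 + (-3 - 247104 + 246402))*(-148018) + 32636 = (-40418 - 705)*(-148018) + 32636 = -41123*(-148018) + 32636 = 6086944214 + 32636 = 6086976850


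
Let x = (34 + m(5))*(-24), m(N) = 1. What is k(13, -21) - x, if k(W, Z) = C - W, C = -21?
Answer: 806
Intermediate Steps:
k(W, Z) = -21 - W
x = -840 (x = (34 + 1)*(-24) = 35*(-24) = -840)
k(13, -21) - x = (-21 - 1*13) - 1*(-840) = (-21 - 13) + 840 = -34 + 840 = 806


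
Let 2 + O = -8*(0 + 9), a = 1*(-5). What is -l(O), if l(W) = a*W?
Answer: -370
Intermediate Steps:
a = -5
O = -74 (O = -2 - 8*(0 + 9) = -2 - 8*9 = -2 - 72 = -74)
l(W) = -5*W
-l(O) = -(-5)*(-74) = -1*370 = -370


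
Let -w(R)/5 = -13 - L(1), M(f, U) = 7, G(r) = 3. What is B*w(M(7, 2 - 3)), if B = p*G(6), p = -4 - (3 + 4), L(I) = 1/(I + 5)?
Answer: -4345/2 ≈ -2172.5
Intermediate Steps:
L(I) = 1/(5 + I)
p = -11 (p = -4 - 1*7 = -4 - 7 = -11)
w(R) = 395/6 (w(R) = -5*(-13 - 1/(5 + 1)) = -5*(-13 - 1/6) = -5*(-79/6) = 395/6)
B = -33 (B = -11*3 = -33)
B*w(M(7, 2 - 3)) = -33*395/6 = -4345/2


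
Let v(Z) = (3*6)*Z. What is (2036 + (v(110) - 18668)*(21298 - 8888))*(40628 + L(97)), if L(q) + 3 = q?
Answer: -8433365103768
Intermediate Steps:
v(Z) = 18*Z
L(q) = -3 + q
(2036 + (v(110) - 18668)*(21298 - 8888))*(40628 + L(97)) = (2036 + (18*110 - 18668)*(21298 - 8888))*(40628 + (-3 + 97)) = (2036 + (1980 - 18668)*12410)*(40628 + 94) = (2036 - 16688*12410)*40722 = (2036 - 207098080)*40722 = -207096044*40722 = -8433365103768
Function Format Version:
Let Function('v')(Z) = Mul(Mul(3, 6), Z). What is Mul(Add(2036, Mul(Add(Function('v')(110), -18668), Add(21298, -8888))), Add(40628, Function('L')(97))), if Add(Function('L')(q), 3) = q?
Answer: -8433365103768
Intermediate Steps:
Function('v')(Z) = Mul(18, Z)
Function('L')(q) = Add(-3, q)
Mul(Add(2036, Mul(Add(Function('v')(110), -18668), Add(21298, -8888))), Add(40628, Function('L')(97))) = Mul(Add(2036, Mul(Add(Mul(18, 110), -18668), Add(21298, -8888))), Add(40628, Add(-3, 97))) = Mul(Add(2036, Mul(Add(1980, -18668), 12410)), Add(40628, 94)) = Mul(Add(2036, Mul(-16688, 12410)), 40722) = Mul(Add(2036, -207098080), 40722) = Mul(-207096044, 40722) = -8433365103768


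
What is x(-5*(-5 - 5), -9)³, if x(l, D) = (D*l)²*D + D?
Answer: -6053534821736618229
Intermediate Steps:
x(l, D) = D + D³*l² (x(l, D) = (D²*l²)*D + D = D³*l² + D = D + D³*l²)
x(-5*(-5 - 5), -9)³ = (-9 + (-9)³*(-5*(-5 - 5))²)³ = (-9 - 729*(-5*(-10))²)³ = (-9 - 729*50²)³ = (-9 - 729*2500)³ = (-9 - 1822500)³ = (-1822509)³ = -6053534821736618229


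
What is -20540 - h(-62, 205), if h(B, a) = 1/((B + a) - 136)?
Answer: -143781/7 ≈ -20540.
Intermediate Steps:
h(B, a) = 1/(-136 + B + a)
-20540 - h(-62, 205) = -20540 - 1/(-136 - 62 + 205) = -20540 - 1/7 = -20540 - 1*⅐ = -20540 - ⅐ = -143781/7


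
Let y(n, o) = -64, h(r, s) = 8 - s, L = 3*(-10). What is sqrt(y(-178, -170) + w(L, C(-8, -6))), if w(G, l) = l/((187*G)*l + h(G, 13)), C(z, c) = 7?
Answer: I*sqrt(3948876597)/7855 ≈ 8.0*I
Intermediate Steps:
L = -30
w(G, l) = l/(-5 + 187*G*l) (w(G, l) = l/((187*G)*l + (8 - 1*13)) = l/(187*G*l + (8 - 13)) = l/(187*G*l - 5) = l/(-5 + 187*G*l))
sqrt(y(-178, -170) + w(L, C(-8, -6))) = sqrt(-64 + 7/(-5 + 187*(-30)*7)) = sqrt(-64 + 7/(-5 - 39270)) = sqrt(-64 + 7/(-39275)) = sqrt(-64 + 7*(-1/39275)) = sqrt(-64 - 7/39275) = sqrt(-2513607/39275) = I*sqrt(3948876597)/7855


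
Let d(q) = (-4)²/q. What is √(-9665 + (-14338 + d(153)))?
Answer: I*√62431531/51 ≈ 154.93*I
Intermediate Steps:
d(q) = 16/q
√(-9665 + (-14338 + d(153))) = √(-9665 + (-14338 + 16/153)) = √(-9665 - 2193698/153) = √(-3672443/153) = I*√62431531/51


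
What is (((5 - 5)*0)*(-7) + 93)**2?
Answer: 8649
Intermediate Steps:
(((5 - 5)*0)*(-7) + 93)**2 = ((0*0)*(-7) + 93)**2 = (0*(-7) + 93)**2 = (0 + 93)**2 = 93**2 = 8649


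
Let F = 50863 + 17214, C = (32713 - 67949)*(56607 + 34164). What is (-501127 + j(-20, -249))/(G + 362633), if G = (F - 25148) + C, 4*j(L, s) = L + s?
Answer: 48897/312000136 ≈ 0.00015672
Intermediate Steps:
C = -3198406956 (C = -35236*90771 = -3198406956)
F = 68077
j(L, s) = L/4 + s/4 (j(L, s) = (L + s)/4 = L/4 + s/4)
G = -3198364027 (G = (68077 - 25148) - 3198406956 = 42929 - 3198406956 = -3198364027)
(-501127 + j(-20, -249))/(G + 362633) = (-501127 + ((1/4)*(-20) + (1/4)*(-249)))/(-3198364027 + 362633) = (-501127 + (-5 - 249/4))/(-3198001394) = (-501127 - 269/4)*(-1/3198001394) = -2004777/4*(-1/3198001394) = 48897/312000136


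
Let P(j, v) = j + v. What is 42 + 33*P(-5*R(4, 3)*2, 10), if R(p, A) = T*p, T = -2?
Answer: 3012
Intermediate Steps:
R(p, A) = -2*p
42 + 33*P(-5*R(4, 3)*2, 10) = 42 + 33*(-(-10)*4*2 + 10) = 42 + 33*(-5*(-8)*2 + 10) = 42 + 33*(40*2 + 10) = 42 + 33*(80 + 10) = 42 + 33*90 = 42 + 2970 = 3012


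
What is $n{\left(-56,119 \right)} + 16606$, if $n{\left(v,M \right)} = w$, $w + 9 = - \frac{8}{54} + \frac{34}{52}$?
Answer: $\frac{11651449}{702} \approx 16598.0$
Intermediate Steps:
$w = - \frac{5963}{702}$ ($w = -9 + \left(- \frac{8}{54} + \frac{34}{52}\right) = -9 + \left(\left(-8\right) \frac{1}{54} + 34 \cdot \frac{1}{52}\right) = -9 + \left(- \frac{4}{27} + \frac{17}{26}\right) = -9 + \frac{355}{702} = - \frac{5963}{702} \approx -8.4943$)
$n{\left(v,M \right)} = - \frac{5963}{702}$
$n{\left(-56,119 \right)} + 16606 = - \frac{5963}{702} + 16606 = \frac{11651449}{702}$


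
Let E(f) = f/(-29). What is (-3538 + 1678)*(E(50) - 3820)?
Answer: 206143800/29 ≈ 7.1084e+6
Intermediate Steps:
E(f) = -f/29 (E(f) = f*(-1/29) = -f/29)
(-3538 + 1678)*(E(50) - 3820) = (-3538 + 1678)*(-1/29*50 - 3820) = -1860*(-50/29 - 3820) = -1860*(-110830/29) = 206143800/29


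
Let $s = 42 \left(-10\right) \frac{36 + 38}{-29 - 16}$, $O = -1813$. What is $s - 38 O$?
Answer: $\frac{208754}{3} \approx 69585.0$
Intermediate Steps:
$s = \frac{2072}{3}$ ($s = - 420 \frac{74}{-45} = - 420 \cdot 74 \left(- \frac{1}{45}\right) = \left(-420\right) \left(- \frac{74}{45}\right) = \frac{2072}{3} \approx 690.67$)
$s - 38 O = \frac{2072}{3} - 38 \left(-1813\right) = \frac{2072}{3} - -68894 = \frac{2072}{3} + 68894 = \frac{208754}{3}$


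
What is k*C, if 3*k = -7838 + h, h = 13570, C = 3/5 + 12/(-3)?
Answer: -97444/15 ≈ -6496.3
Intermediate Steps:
C = -17/5 (C = 3*(⅕) + 12*(-⅓) = ⅗ - 4 = -17/5 ≈ -3.4000)
k = 5732/3 (k = (-7838 + 13570)/3 = (⅓)*5732 = 5732/3 ≈ 1910.7)
k*C = (5732/3)*(-17/5) = -97444/15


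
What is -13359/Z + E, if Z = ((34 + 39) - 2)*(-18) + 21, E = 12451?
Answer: 5221422/419 ≈ 12462.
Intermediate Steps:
Z = -1257 (Z = (73 - 2)*(-18) + 21 = 71*(-18) + 21 = -1278 + 21 = -1257)
-13359/Z + E = -13359/(-1257) + 12451 = -13359*(-1/1257) + 12451 = 4453/419 + 12451 = 5221422/419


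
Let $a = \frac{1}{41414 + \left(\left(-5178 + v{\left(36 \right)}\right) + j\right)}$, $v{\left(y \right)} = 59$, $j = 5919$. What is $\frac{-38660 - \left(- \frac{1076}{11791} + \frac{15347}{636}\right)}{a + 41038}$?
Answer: $- \frac{6123025673203207}{6495617640052554} \approx -0.94264$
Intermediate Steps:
$a = \frac{1}{42214}$ ($a = \frac{1}{41414 + \left(\left(-5178 + 59\right) + 5919\right)} = \frac{1}{41414 + \left(-5119 + 5919\right)} = \frac{1}{41414 + 800} = \frac{1}{42214} \approx 2.3689 \cdot 10^{-5}$)
$\frac{-38660 - \left(- \frac{1076}{11791} + \frac{15347}{636}\right)}{a + 41038} = \frac{-38660 - \left(- \frac{1076}{11791} + \frac{15347}{636}\right)}{\frac{1}{42214} + 41038} = \frac{-38660 - \frac{180272141}{7499076}}{\frac{1732378133}{42214}} = \left(-38660 + \left(\frac{1076}{11791} - \frac{15347}{636}\right)\right) \frac{42214}{1732378133} = \left(-38660 - \frac{180272141}{7499076}\right) \frac{42214}{1732378133} = \left(- \frac{290094550301}{7499076}\right) \frac{42214}{1732378133} = - \frac{6123025673203207}{6495617640052554}$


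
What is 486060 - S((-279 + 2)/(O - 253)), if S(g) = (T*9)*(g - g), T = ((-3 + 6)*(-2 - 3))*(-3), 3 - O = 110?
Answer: 486060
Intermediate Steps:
O = -107 (O = 3 - 1*110 = 3 - 110 = -107)
T = 45 (T = (3*(-5))*(-3) = -15*(-3) = 45)
S(g) = 0 (S(g) = (45*9)*(g - g) = 405*0 = 0)
486060 - S((-279 + 2)/(O - 253)) = 486060 - 1*0 = 486060 + 0 = 486060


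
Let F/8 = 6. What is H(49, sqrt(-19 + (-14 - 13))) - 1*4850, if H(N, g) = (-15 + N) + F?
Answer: -4768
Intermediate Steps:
F = 48 (F = 8*6 = 48)
H(N, g) = 33 + N (H(N, g) = (-15 + N) + 48 = 33 + N)
H(49, sqrt(-19 + (-14 - 13))) - 1*4850 = (33 + 49) - 1*4850 = 82 - 4850 = -4768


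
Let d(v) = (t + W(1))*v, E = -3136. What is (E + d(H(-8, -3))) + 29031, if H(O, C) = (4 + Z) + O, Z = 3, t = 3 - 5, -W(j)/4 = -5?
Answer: 25877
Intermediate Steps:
W(j) = 20 (W(j) = -4*(-5) = 20)
t = -2
H(O, C) = 7 + O (H(O, C) = (4 + 3) + O = 7 + O)
d(v) = 18*v (d(v) = (-2 + 20)*v = 18*v)
(E + d(H(-8, -3))) + 29031 = (-3136 + 18*(7 - 8)) + 29031 = (-3136 + 18*(-1)) + 29031 = (-3136 - 18) + 29031 = -3154 + 29031 = 25877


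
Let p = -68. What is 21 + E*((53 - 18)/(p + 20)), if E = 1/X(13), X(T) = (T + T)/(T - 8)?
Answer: 26033/1248 ≈ 20.860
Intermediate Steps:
X(T) = 2*T/(-8 + T) (X(T) = (2*T)/(-8 + T) = 2*T/(-8 + T))
E = 5/26 (E = 1/(2*13/(-8 + 13)) = 1/(2*13/5) = 1/(2*13*(⅕)) = 1/(26/5) = 5/26 ≈ 0.19231)
21 + E*((53 - 18)/(p + 20)) = 21 + 5*((53 - 18)/(-68 + 20))/26 = 21 + 5*(35/(-48))/26 = 21 + 5*(35*(-1/48))/26 = 21 + (5/26)*(-35/48) = 21 - 175/1248 = 26033/1248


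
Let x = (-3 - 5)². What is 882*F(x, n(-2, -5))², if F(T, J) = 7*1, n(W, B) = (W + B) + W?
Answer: 43218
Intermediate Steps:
x = 64 (x = (-8)² = 64)
n(W, B) = B + 2*W (n(W, B) = (B + W) + W = B + 2*W)
F(T, J) = 7
882*F(x, n(-2, -5))² = 882*7² = 882*49 = 43218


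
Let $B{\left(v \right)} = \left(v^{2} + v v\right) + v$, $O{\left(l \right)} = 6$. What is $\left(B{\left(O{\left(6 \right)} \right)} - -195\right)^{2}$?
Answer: $74529$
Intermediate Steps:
$B{\left(v \right)} = v + 2 v^{2}$ ($B{\left(v \right)} = \left(v^{2} + v^{2}\right) + v = 2 v^{2} + v = v + 2 v^{2}$)
$\left(B{\left(O{\left(6 \right)} \right)} - -195\right)^{2} = \left(6 \left(1 + 2 \cdot 6\right) - -195\right)^{2} = \left(6 \left(1 + 12\right) + 195\right)^{2} = \left(6 \cdot 13 + 195\right)^{2} = \left(78 + 195\right)^{2} = 273^{2} = 74529$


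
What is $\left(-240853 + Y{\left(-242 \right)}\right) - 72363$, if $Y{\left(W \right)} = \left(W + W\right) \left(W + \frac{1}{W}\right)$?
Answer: $-196086$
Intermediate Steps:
$Y{\left(W \right)} = 2 W \left(W + \frac{1}{W}\right)$
$\left(-240853 + Y{\left(-242 \right)}\right) - 72363 = \left(-240853 + \left(2 + 2 \left(-242\right)^{2}\right)\right) - 72363 = \left(-240853 + \left(2 + 2 \cdot 58564\right)\right) - 72363 = \left(-240853 + \left(2 + 117128\right)\right) - 72363 = \left(-240853 + 117130\right) - 72363 = -123723 - 72363 = -196086$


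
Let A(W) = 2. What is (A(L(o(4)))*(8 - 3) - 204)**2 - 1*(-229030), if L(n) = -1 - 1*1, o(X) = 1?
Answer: 266666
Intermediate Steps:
L(n) = -2 (L(n) = -1 - 1 = -2)
(A(L(o(4)))*(8 - 3) - 204)**2 - 1*(-229030) = (2*(8 - 3) - 204)**2 - 1*(-229030) = (2*5 - 204)**2 + 229030 = (10 - 204)**2 + 229030 = (-194)**2 + 229030 = 37636 + 229030 = 266666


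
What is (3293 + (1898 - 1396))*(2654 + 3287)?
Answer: 22546095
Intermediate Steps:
(3293 + (1898 - 1396))*(2654 + 3287) = (3293 + 502)*5941 = 3795*5941 = 22546095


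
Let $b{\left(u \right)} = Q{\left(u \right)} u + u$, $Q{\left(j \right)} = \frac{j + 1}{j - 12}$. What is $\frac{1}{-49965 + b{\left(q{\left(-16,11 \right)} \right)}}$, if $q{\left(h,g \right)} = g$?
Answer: $- \frac{1}{50086} \approx -1.9966 \cdot 10^{-5}$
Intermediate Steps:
$Q{\left(j \right)} = \frac{1 + j}{-12 + j}$ ($Q{\left(j \right)} = \frac{1 + j}{j - 12} = \frac{1 + j}{-12 + j}$)
$b{\left(u \right)} = u + \frac{u \left(1 + u\right)}{-12 + u}$ ($b{\left(u \right)} = \frac{1 + u}{-12 + u} u + u = \frac{u \left(1 + u\right)}{-12 + u} + u = u + \frac{u \left(1 + u\right)}{-12 + u}$)
$\frac{1}{-49965 + b{\left(q{\left(-16,11 \right)} \right)}} = \frac{1}{-49965 + \frac{11 \left(-11 + 2 \cdot 11\right)}{-12 + 11}} = \frac{1}{-49965 + \frac{11 \left(-11 + 22\right)}{-1}} = \frac{1}{-49965 + 11 \left(-1\right) 11} = \frac{1}{-49965 - 121} = \frac{1}{-50086} = - \frac{1}{50086}$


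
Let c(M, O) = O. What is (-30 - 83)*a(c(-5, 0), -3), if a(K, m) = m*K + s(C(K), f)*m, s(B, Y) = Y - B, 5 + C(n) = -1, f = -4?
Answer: 678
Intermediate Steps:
C(n) = -6 (C(n) = -5 - 1 = -6)
a(K, m) = 2*m + K*m (a(K, m) = m*K + (-4 - 1*(-6))*m = K*m + (-4 + 6)*m = K*m + 2*m = 2*m + K*m)
(-30 - 83)*a(c(-5, 0), -3) = (-30 - 83)*(-3*(2 + 0)) = -(-339)*2 = -113*(-6) = 678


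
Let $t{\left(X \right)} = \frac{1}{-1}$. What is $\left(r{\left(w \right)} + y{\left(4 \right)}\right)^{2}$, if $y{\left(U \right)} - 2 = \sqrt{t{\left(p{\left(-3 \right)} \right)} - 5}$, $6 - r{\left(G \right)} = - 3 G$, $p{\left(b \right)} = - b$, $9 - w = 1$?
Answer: $\left(32 + i \sqrt{6}\right)^{2} \approx 1018.0 + 156.77 i$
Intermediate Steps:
$w = 8$ ($w = 9 - 1 = 8$)
$t{\left(X \right)} = -1$
$r{\left(G \right)} = 6 + 3 G$ ($r{\left(G \right)} = 6 - - 3 G = 6 + 3 G$)
$y{\left(U \right)} = 2 + i \sqrt{6}$ ($y{\left(U \right)} = 2 + \sqrt{-1 - 5} = 2 + \sqrt{-6} = 2 + i \sqrt{6}$)
$\left(r{\left(w \right)} + y{\left(4 \right)}\right)^{2} = \left(\left(6 + 3 \cdot 8\right) + \left(2 + i \sqrt{6}\right)\right)^{2} = \left(\left(6 + 24\right) + \left(2 + i \sqrt{6}\right)\right)^{2} = \left(30 + \left(2 + i \sqrt{6}\right)\right)^{2} = \left(32 + i \sqrt{6}\right)^{2}$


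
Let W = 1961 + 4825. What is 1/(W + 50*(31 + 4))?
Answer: 1/8536 ≈ 0.00011715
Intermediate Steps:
W = 6786
1/(W + 50*(31 + 4)) = 1/(6786 + 50*(31 + 4)) = 1/(6786 + 50*35) = 1/(6786 + 1750) = 1/8536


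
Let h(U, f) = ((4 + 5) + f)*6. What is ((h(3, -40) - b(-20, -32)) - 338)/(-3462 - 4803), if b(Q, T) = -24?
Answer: 100/1653 ≈ 0.060496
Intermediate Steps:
h(U, f) = 54 + 6*f (h(U, f) = (9 + f)*6 = 54 + 6*f)
((h(3, -40) - b(-20, -32)) - 338)/(-3462 - 4803) = (((54 + 6*(-40)) - 1*(-24)) - 338)/(-3462 - 4803) = (((54 - 240) + 24) - 338)/(-8265) = ((-186 + 24) - 338)*(-1/8265) = (-162 - 338)*(-1/8265) = -500*(-1/8265) = 100/1653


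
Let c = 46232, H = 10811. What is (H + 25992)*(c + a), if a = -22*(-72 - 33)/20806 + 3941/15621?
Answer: 276501025836457682/162505263 ≈ 1.7015e+9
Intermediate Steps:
a = 59040478/162505263 (a = -22*(-105)*(1/20806) + 3941*(1/15621) = 2310*(1/20806) + 3941/15621 = 1155/10403 + 3941/15621 = 59040478/162505263 ≈ 0.36331)
(H + 25992)*(c + a) = (10811 + 25992)*(46232 + 59040478/162505263) = 36803*(7513002359494/162505263) = 276501025836457682/162505263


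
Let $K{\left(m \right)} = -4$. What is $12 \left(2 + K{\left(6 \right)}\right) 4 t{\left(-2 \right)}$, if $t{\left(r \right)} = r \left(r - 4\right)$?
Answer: $-1152$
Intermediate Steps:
$t{\left(r \right)} = r \left(-4 + r\right)$
$12 \left(2 + K{\left(6 \right)}\right) 4 t{\left(-2 \right)} = 12 \left(2 - 4\right) 4 \left(- 2 \left(-4 - 2\right)\right) = 12 \left(\left(-2\right) 4\right) \left(\left(-2\right) \left(-6\right)\right) = 12 \left(-8\right) 12 = \left(-96\right) 12 = -1152$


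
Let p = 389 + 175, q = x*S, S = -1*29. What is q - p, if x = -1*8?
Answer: -332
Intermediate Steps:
S = -29
x = -8
q = 232 (q = -8*(-29) = 232)
p = 564
q - p = 232 - 1*564 = 232 - 564 = -332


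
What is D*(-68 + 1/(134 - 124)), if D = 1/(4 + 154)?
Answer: -679/1580 ≈ -0.42975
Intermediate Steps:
D = 1/158 ≈ 0.0063291
D*(-68 + 1/(134 - 124)) = (-68 + 1/(134 - 124))/158 = (-68 + 1/10)/158 = (-68 + ⅒)/158 = (1/158)*(-679/10) = -679/1580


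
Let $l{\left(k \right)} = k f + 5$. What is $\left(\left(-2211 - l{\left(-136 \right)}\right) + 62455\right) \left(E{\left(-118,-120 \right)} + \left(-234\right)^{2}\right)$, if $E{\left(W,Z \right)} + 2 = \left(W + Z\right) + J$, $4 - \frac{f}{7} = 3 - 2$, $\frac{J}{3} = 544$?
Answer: $3542658060$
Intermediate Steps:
$J = 1632$ ($J = 3 \cdot 544 = 1632$)
$f = 21$ ($f = 28 - 7 \left(3 - 2\right) = 28 - 7 = 21$)
$E{\left(W,Z \right)} = 1630 + W + Z$ ($E{\left(W,Z \right)} = -2 + \left(\left(W + Z\right) + 1632\right) = -2 + \left(1632 + W + Z\right) = 1630 + W + Z$)
$l{\left(k \right)} = 5 + 21 k$ ($l{\left(k \right)} = k 21 + 5 = 21 k + 5 = 5 + 21 k$)
$\left(\left(-2211 - l{\left(-136 \right)}\right) + 62455\right) \left(E{\left(-118,-120 \right)} + \left(-234\right)^{2}\right) = \left(\left(-2211 - \left(5 + 21 \left(-136\right)\right)\right) + 62455\right) \left(\left(1630 - 118 - 120\right) + \left(-234\right)^{2}\right) = \left(\left(-2211 - \left(5 - 2856\right)\right) + 62455\right) \left(1392 + 54756\right) = \left(\left(-2211 - -2851\right) + 62455\right) 56148 = \left(\left(-2211 + 2851\right) + 62455\right) 56148 = \left(640 + 62455\right) 56148 = 63095 \cdot 56148 = 3542658060$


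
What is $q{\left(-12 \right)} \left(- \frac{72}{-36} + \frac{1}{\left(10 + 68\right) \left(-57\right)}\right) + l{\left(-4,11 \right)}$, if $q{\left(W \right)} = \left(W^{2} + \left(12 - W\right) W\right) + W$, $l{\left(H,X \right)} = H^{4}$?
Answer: $- \frac{3190}{57} \approx -55.965$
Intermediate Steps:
$q{\left(W \right)} = W + W^{2} + W \left(12 - W\right)$ ($q{\left(W \right)} = \left(W^{2} + W \left(12 - W\right)\right) + W = W + W^{2} + W \left(12 - W\right)$)
$q{\left(-12 \right)} \left(- \frac{72}{-36} + \frac{1}{\left(10 + 68\right) \left(-57\right)}\right) + l{\left(-4,11 \right)} = 13 \left(-12\right) \left(- \frac{72}{-36} + \frac{1}{\left(10 + 68\right) \left(-57\right)}\right) + \left(-4\right)^{4} = - 156 \left(\left(-72\right) \left(- \frac{1}{36}\right) + \frac{1}{78} \left(- \frac{1}{57}\right)\right) + 256 = - 156 \left(2 + \frac{1}{78} \left(- \frac{1}{57}\right)\right) + 256 = - 156 \left(2 - \frac{1}{4446}\right) + 256 = \left(-156\right) \frac{8891}{4446} + 256 = - \frac{17782}{57} + 256 = - \frac{3190}{57}$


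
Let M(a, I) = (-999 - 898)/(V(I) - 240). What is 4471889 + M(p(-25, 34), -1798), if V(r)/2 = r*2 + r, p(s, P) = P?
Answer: 49315993789/11028 ≈ 4.4719e+6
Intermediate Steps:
V(r) = 6*r (V(r) = 2*(r*2 + r) = 2*(2*r + r) = 2*(3*r) = 6*r)
M(a, I) = -1897/(-240 + 6*I) (M(a, I) = (-999 - 898)/(6*I - 240) = -1897/(-240 + 6*I))
4471889 + M(p(-25, 34), -1798) = 4471889 - 1897/(-240 + 6*(-1798)) = 4471889 - 1897/(-240 - 10788) = 4471889 - 1897/(-11028) = 4471889 - 1897*(-1/11028) = 4471889 + 1897/11028 = 49315993789/11028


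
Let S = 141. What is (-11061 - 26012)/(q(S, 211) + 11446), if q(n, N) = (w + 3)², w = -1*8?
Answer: -37073/11471 ≈ -3.2319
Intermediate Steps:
w = -8
q(n, N) = 25 (q(n, N) = (-8 + 3)² = (-5)² = 25)
(-11061 - 26012)/(q(S, 211) + 11446) = (-11061 - 26012)/(25 + 11446) = -37073/11471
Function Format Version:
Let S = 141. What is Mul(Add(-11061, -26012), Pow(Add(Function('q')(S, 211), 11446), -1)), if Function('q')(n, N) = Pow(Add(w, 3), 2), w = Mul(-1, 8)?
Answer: Rational(-37073, 11471) ≈ -3.2319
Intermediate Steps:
w = -8
Function('q')(n, N) = 25 (Function('q')(n, N) = Pow(Add(-8, 3), 2) = Pow(-5, 2) = 25)
Mul(Add(-11061, -26012), Pow(Add(Function('q')(S, 211), 11446), -1)) = Mul(Add(-11061, -26012), Pow(Add(25, 11446), -1)) = Mul(-37073, Pow(11471, -1)) = Mul(-37073, Rational(1, 11471)) = Rational(-37073, 11471)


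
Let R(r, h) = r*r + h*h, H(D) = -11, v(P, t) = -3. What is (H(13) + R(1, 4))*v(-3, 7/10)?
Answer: -18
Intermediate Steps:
R(r, h) = h**2 + r**2 (R(r, h) = r**2 + h**2 = h**2 + r**2)
(H(13) + R(1, 4))*v(-3, 7/10) = (-11 + (4**2 + 1**2))*(-3) = (-11 + (16 + 1))*(-3) = (-11 + 17)*(-3) = 6*(-3) = -18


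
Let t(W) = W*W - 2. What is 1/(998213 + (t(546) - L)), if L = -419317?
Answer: 1/1715644 ≈ 5.8287e-7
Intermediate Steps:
t(W) = -2 + W² (t(W) = W² - 2 = -2 + W²)
1/(998213 + (t(546) - L)) = 1/(998213 + ((-2 + 546²) - 1*(-419317))) = 1/(998213 + ((-2 + 298116) + 419317)) = 1/(998213 + (298114 + 419317)) = 1/(998213 + 717431) = 1/1715644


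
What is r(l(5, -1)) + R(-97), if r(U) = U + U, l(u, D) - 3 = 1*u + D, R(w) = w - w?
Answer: 14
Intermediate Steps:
R(w) = 0
l(u, D) = 3 + D + u (l(u, D) = 3 + (1*u + D) = 3 + (u + D) = 3 + (D + u) = 3 + D + u)
r(U) = 2*U
r(l(5, -1)) + R(-97) = 2*(3 - 1 + 5) + 0 = 2*7 + 0 = 14 + 0 = 14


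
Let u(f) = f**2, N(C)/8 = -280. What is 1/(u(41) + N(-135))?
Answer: -1/559 ≈ -0.0017889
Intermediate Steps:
N(C) = -2240 (N(C) = 8*(-280) = -2240)
1/(u(41) + N(-135)) = 1/(41**2 - 2240) = 1/(1681 - 2240) = 1/(-559) = -1/559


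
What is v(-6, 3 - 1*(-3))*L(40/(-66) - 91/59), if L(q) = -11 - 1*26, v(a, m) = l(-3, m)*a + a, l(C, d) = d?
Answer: 1554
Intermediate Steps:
v(a, m) = a + a*m (v(a, m) = m*a + a = a*m + a = a + a*m)
L(q) = -37 (L(q) = -11 - 26 = -37)
v(-6, 3 - 1*(-3))*L(40/(-66) - 91/59) = -6*(1 + (3 - 1*(-3)))*(-37) = -6*(1 + (3 + 3))*(-37) = -6*(1 + 6)*(-37) = -6*7*(-37) = -42*(-37) = 1554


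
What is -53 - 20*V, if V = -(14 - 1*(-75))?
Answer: 1727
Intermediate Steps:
V = -89 (V = -(14 + 75) = -1*89 = -89)
-53 - 20*V = -53 - 20*(-89) = -53 + 1780 = 1727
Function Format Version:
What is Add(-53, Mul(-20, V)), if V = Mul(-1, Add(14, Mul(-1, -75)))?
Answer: 1727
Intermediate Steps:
V = -89 (V = Mul(-1, Add(14, 75)) = Mul(-1, 89) = -89)
Add(-53, Mul(-20, V)) = Add(-53, Mul(-20, -89)) = Add(-53, 1780) = 1727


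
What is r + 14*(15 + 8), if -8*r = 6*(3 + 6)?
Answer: 1261/4 ≈ 315.25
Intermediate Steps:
r = -27/4 (r = -3*(3 + 6)/4 = -3*9/4 = -⅛*54 = -27/4 ≈ -6.7500)
r + 14*(15 + 8) = -27/4 + 14*(15 + 8) = -27/4 + 14*23 = -27/4 + 322 = 1261/4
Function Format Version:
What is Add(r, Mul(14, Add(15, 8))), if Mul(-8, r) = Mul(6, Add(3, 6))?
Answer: Rational(1261, 4) ≈ 315.25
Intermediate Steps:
r = Rational(-27, 4) (r = Mul(Rational(-1, 8), Mul(6, Add(3, 6))) = Mul(Rational(-1, 8), Mul(6, 9)) = Mul(Rational(-1, 8), 54) = Rational(-27, 4) ≈ -6.7500)
Add(r, Mul(14, Add(15, 8))) = Add(Rational(-27, 4), Mul(14, Add(15, 8))) = Add(Rational(-27, 4), Mul(14, 23)) = Add(Rational(-27, 4), 322) = Rational(1261, 4)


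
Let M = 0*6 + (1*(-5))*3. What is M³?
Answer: -3375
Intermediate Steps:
M = -15 (M = 0 - 5*3 = 0 - 15 = -15)
M³ = (-15)³ = -3375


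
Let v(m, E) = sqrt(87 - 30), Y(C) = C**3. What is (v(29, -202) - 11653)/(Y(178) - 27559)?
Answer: -11653/5612193 + sqrt(57)/5612193 ≈ -0.0020750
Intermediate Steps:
v(m, E) = sqrt(57)
(v(29, -202) - 11653)/(Y(178) - 27559) = (sqrt(57) - 11653)/(178**3 - 27559) = (-11653 + sqrt(57))/(5639752 - 27559) = (-11653 + sqrt(57))/5612193 = (-11653 + sqrt(57))*(1/5612193) = -11653/5612193 + sqrt(57)/5612193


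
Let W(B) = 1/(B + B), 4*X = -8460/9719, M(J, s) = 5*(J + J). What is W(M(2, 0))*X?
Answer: -423/77752 ≈ -0.0054404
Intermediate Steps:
M(J, s) = 10*J (M(J, s) = 5*(2*J) = 10*J)
X = -2115/9719 (X = (-8460/9719)/4 = (-8460*1/9719)/4 = (¼)*(-8460/9719) = -2115/9719 ≈ -0.21761)
W(B) = 1/(2*B)
W(M(2, 0))*X = (1/(2*((10*2))))*(-2115/9719) = ((½)/20)*(-2115/9719) = ((½)*(1/20))*(-2115/9719) = (1/40)*(-2115/9719) = -423/77752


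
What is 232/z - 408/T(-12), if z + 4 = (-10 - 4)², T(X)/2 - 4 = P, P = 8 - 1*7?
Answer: -4751/120 ≈ -39.592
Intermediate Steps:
P = 1 (P = 8 - 7 = 1)
T(X) = 10 (T(X) = 8 + 2*1 = 8 + 2 = 10)
z = 192 (z = -4 + (-10 - 4)² = -4 + (-14)² = -4 + 196 = 192)
232/z - 408/T(-12) = 232/192 - 408/10 = 232*(1/192) - 408*⅒ = 29/24 - 204/5 = -4751/120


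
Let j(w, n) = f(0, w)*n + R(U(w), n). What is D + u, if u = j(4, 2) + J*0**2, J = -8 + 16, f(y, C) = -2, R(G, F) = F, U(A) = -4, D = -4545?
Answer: -4547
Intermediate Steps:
J = 8
j(w, n) = -n (j(w, n) = -2*n + n = -n)
u = -2 (u = -1*2 + 8*0**2 = -2 + 8*0 = -2 + 0 = -2)
D + u = -4545 - 2 = -4547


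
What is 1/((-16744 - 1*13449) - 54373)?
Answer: -1/84566 ≈ -1.1825e-5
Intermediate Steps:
1/((-16744 - 1*13449) - 54373) = 1/((-16744 - 13449) - 54373) = 1/(-30193 - 54373) = 1/(-84566) = -1/84566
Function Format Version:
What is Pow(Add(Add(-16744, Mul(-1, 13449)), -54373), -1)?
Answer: Rational(-1, 84566) ≈ -1.1825e-5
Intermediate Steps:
Pow(Add(Add(-16744, Mul(-1, 13449)), -54373), -1) = Pow(Add(Add(-16744, -13449), -54373), -1) = Pow(Add(-30193, -54373), -1) = Pow(-84566, -1) = Rational(-1, 84566)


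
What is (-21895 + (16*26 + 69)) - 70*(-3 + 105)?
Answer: -28550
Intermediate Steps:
(-21895 + (16*26 + 69)) - 70*(-3 + 105) = (-21895 + (416 + 69)) - 70*102 = (-21895 + 485) - 1*7140 = -21410 - 7140 = -28550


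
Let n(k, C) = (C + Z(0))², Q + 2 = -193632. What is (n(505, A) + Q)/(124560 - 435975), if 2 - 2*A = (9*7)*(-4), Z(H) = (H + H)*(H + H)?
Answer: 35501/62283 ≈ 0.56999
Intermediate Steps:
Q = -193634 (Q = -2 - 193632 = -193634)
Z(H) = 4*H² (Z(H) = (2*H)*(2*H) = 4*H²)
A = 127 (A = 1 - 9*7*(-4)/2 = 1 - 63*(-4)/2 = 1 - ½*(-252) = 1 + 126 = 127)
n(k, C) = C² (n(k, C) = (C + 4*0²)² = (C + 4*0)² = (C + 0)² = C²)
(n(505, A) + Q)/(124560 - 435975) = (127² - 193634)/(124560 - 435975) = (16129 - 193634)/(-311415) = -177505*(-1/311415) = 35501/62283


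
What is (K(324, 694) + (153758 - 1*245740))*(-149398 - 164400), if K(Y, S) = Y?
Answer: 28762097084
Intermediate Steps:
(K(324, 694) + (153758 - 1*245740))*(-149398 - 164400) = (324 + (153758 - 1*245740))*(-149398 - 164400) = (324 + (153758 - 245740))*(-313798) = (324 - 91982)*(-313798) = -91658*(-313798) = 28762097084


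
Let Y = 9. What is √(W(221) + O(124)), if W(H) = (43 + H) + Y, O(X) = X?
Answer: √397 ≈ 19.925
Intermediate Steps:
W(H) = 52 + H (W(H) = (43 + H) + 9 = 52 + H)
√(W(221) + O(124)) = √((52 + 221) + 124) = √(273 + 124) = √397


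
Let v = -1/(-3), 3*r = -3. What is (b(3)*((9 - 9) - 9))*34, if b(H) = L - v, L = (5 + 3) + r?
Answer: -2040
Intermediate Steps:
r = -1 (r = (⅓)*(-3) = -1)
v = ⅓ (v = -1*(-⅓) = ⅓ ≈ 0.33333)
L = 7 (L = (5 + 3) - 1 = 8 - 1 = 7)
b(H) = 20/3 (b(H) = 7 - 1*⅓ = 7 - ⅓ = 20/3)
(b(3)*((9 - 9) - 9))*34 = (20*((9 - 9) - 9)/3)*34 = (20*(0 - 9)/3)*34 = ((20/3)*(-9))*34 = -60*34 = -2040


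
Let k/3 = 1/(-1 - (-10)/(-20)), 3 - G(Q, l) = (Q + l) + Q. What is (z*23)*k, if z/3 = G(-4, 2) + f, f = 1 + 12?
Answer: -3036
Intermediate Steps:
G(Q, l) = 3 - l - 2*Q (G(Q, l) = 3 - ((Q + l) + Q) = 3 - (l + 2*Q) = 3 + (-l - 2*Q) = 3 - l - 2*Q)
f = 13
z = 66 (z = 3*((3 - 1*2 - 2*(-4)) + 13) = 3*((3 - 2 + 8) + 13) = 3*(9 + 13) = 3*22 = 66)
k = -2 (k = 3/(-1 - (-10)/(-20)) = 3/(-1 - (-10)*(-1)/20) = 3/(-1 - 1*1/2) = 3/(-1 - 1/2) = 3/(-3/2) = 3*(-2/3) = -2)
(z*23)*k = (66*23)*(-2) = 1518*(-2) = -3036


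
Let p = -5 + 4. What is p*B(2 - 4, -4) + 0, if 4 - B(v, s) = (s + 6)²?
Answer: 0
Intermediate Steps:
B(v, s) = 4 - (6 + s)² (B(v, s) = 4 - (s + 6)² = 4 - (6 + s)²)
p = -1
p*B(2 - 4, -4) + 0 = -(4 - (6 - 4)²) + 0 = -(4 - 1*2²) + 0 = -(4 - 1*4) + 0 = -(4 - 4) + 0 = -1*0 + 0 = 0 + 0 = 0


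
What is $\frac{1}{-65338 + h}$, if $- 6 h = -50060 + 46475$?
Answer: $- \frac{2}{129481} \approx -1.5446 \cdot 10^{-5}$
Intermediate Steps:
$h = \frac{1195}{2}$ ($h = - \frac{-50060 + 46475}{6} = \left(- \frac{1}{6}\right) \left(-3585\right) = \frac{1195}{2} \approx 597.5$)
$\frac{1}{-65338 + h} = \frac{1}{-65338 + \frac{1195}{2}} = \frac{1}{- \frac{129481}{2}} = - \frac{2}{129481}$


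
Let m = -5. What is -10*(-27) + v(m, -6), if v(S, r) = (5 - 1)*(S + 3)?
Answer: 262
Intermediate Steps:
v(S, r) = 12 + 4*S (v(S, r) = 4*(3 + S) = 12 + 4*S)
-10*(-27) + v(m, -6) = -10*(-27) + (12 + 4*(-5)) = 270 + (12 - 20) = 270 - 8 = 262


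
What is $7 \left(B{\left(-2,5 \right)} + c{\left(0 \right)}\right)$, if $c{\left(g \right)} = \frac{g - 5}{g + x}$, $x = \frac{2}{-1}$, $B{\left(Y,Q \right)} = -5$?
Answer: $- \frac{35}{2} \approx -17.5$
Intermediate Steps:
$x = -2$ ($x = 2 \left(-1\right) = -2$)
$c{\left(g \right)} = \frac{-5 + g}{-2 + g}$ ($c{\left(g \right)} = \frac{g - 5}{g - 2} = \frac{-5 + g}{-2 + g}$)
$7 \left(B{\left(-2,5 \right)} + c{\left(0 \right)}\right) = 7 \left(-5 + \frac{-5 + 0}{-2 + 0}\right) = 7 \left(-5 + \frac{1}{-2} \left(-5\right)\right) = 7 \left(-5 - - \frac{5}{2}\right) = 7 \left(-5 + \frac{5}{2}\right) = 7 \left(- \frac{5}{2}\right) = - \frac{35}{2}$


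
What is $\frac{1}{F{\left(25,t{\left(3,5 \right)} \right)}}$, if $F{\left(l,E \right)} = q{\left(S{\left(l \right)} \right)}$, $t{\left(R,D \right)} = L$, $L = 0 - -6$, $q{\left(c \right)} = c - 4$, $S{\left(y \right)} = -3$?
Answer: $- \frac{1}{7} \approx -0.14286$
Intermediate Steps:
$q{\left(c \right)} = -4 + c$
$L = 6$ ($L = 0 + 6 = 6$)
$t{\left(R,D \right)} = 6$
$F{\left(l,E \right)} = -7$ ($F{\left(l,E \right)} = -4 - 3 = -7$)
$\frac{1}{F{\left(25,t{\left(3,5 \right)} \right)}} = \frac{1}{-7} = - \frac{1}{7}$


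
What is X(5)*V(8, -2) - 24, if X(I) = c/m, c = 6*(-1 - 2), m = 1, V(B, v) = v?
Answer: 12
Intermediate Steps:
c = -18 (c = 6*(-3) = -18)
X(I) = -18 (X(I) = -18/1 = -18*1 = -18)
X(5)*V(8, -2) - 24 = -18*(-2) - 24 = 36 - 24 = 12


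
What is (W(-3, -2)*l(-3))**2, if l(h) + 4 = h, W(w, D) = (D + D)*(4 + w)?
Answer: 784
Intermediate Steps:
W(w, D) = 2*D*(4 + w) (W(w, D) = (2*D)*(4 + w) = 2*D*(4 + w))
l(h) = -4 + h
(W(-3, -2)*l(-3))**2 = ((2*(-2)*(4 - 3))*(-4 - 3))**2 = ((2*(-2)*1)*(-7))**2 = (-4*(-7))**2 = 28**2 = 784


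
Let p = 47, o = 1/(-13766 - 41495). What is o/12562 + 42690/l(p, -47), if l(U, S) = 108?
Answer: 1234788118103/3123849069 ≈ 395.28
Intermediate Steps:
o = -1/55261 (o = 1/(-55261) = -1/55261 ≈ -1.8096e-5)
o/12562 + 42690/l(p, -47) = -1/55261/12562 + 42690/108 = -1/55261*1/12562 + 42690*(1/108) = -1/694188682 + 7115/18 = 1234788118103/3123849069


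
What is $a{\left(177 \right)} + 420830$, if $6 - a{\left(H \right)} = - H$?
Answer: $421013$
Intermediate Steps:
$a{\left(H \right)} = 6 + H$ ($a{\left(H \right)} = 6 - - H = 6 + H$)
$a{\left(177 \right)} + 420830 = \left(6 + 177\right) + 420830 = 183 + 420830 = 421013$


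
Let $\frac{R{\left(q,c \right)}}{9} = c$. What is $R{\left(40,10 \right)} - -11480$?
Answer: $11570$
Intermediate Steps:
$R{\left(q,c \right)} = 9 c$
$R{\left(40,10 \right)} - -11480 = 9 \cdot 10 - -11480 = 90 + 11480 = 11570$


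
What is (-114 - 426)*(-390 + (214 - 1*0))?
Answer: 95040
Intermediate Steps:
(-114 - 426)*(-390 + (214 - 1*0)) = -540*(-390 + (214 + 0)) = -540*(-390 + 214) = -540*(-176) = 95040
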